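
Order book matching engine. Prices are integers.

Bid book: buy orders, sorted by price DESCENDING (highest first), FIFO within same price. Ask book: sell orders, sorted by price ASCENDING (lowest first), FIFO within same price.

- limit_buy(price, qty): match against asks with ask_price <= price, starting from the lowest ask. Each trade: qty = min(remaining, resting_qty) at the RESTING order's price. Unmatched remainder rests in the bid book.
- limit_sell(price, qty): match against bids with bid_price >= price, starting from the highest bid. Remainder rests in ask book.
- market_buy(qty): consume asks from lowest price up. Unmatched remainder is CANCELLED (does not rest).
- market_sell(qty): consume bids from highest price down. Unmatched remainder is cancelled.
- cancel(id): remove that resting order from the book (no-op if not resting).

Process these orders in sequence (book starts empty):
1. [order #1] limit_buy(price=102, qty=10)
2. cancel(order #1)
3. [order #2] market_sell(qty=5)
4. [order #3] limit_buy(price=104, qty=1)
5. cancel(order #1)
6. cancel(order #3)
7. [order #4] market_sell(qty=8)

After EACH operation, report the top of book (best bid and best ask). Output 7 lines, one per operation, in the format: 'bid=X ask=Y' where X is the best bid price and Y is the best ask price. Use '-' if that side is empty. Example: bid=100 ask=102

Answer: bid=102 ask=-
bid=- ask=-
bid=- ask=-
bid=104 ask=-
bid=104 ask=-
bid=- ask=-
bid=- ask=-

Derivation:
After op 1 [order #1] limit_buy(price=102, qty=10): fills=none; bids=[#1:10@102] asks=[-]
After op 2 cancel(order #1): fills=none; bids=[-] asks=[-]
After op 3 [order #2] market_sell(qty=5): fills=none; bids=[-] asks=[-]
After op 4 [order #3] limit_buy(price=104, qty=1): fills=none; bids=[#3:1@104] asks=[-]
After op 5 cancel(order #1): fills=none; bids=[#3:1@104] asks=[-]
After op 6 cancel(order #3): fills=none; bids=[-] asks=[-]
After op 7 [order #4] market_sell(qty=8): fills=none; bids=[-] asks=[-]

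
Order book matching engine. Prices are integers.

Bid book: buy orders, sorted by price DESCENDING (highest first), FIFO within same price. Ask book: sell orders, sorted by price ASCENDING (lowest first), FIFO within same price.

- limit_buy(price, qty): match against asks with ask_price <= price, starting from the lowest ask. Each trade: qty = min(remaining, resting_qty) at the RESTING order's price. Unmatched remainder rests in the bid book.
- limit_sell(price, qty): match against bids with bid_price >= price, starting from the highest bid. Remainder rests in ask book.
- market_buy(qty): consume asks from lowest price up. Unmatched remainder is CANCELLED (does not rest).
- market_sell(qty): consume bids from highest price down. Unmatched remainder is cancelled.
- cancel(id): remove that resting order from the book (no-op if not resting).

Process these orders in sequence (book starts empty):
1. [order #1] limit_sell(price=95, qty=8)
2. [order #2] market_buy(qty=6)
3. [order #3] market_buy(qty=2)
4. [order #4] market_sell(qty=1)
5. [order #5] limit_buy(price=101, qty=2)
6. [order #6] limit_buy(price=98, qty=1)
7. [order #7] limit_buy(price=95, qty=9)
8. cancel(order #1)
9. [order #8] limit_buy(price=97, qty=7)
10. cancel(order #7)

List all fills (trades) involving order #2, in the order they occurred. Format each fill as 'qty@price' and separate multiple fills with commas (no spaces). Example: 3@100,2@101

After op 1 [order #1] limit_sell(price=95, qty=8): fills=none; bids=[-] asks=[#1:8@95]
After op 2 [order #2] market_buy(qty=6): fills=#2x#1:6@95; bids=[-] asks=[#1:2@95]
After op 3 [order #3] market_buy(qty=2): fills=#3x#1:2@95; bids=[-] asks=[-]
After op 4 [order #4] market_sell(qty=1): fills=none; bids=[-] asks=[-]
After op 5 [order #5] limit_buy(price=101, qty=2): fills=none; bids=[#5:2@101] asks=[-]
After op 6 [order #6] limit_buy(price=98, qty=1): fills=none; bids=[#5:2@101 #6:1@98] asks=[-]
After op 7 [order #7] limit_buy(price=95, qty=9): fills=none; bids=[#5:2@101 #6:1@98 #7:9@95] asks=[-]
After op 8 cancel(order #1): fills=none; bids=[#5:2@101 #6:1@98 #7:9@95] asks=[-]
After op 9 [order #8] limit_buy(price=97, qty=7): fills=none; bids=[#5:2@101 #6:1@98 #8:7@97 #7:9@95] asks=[-]
After op 10 cancel(order #7): fills=none; bids=[#5:2@101 #6:1@98 #8:7@97] asks=[-]

Answer: 6@95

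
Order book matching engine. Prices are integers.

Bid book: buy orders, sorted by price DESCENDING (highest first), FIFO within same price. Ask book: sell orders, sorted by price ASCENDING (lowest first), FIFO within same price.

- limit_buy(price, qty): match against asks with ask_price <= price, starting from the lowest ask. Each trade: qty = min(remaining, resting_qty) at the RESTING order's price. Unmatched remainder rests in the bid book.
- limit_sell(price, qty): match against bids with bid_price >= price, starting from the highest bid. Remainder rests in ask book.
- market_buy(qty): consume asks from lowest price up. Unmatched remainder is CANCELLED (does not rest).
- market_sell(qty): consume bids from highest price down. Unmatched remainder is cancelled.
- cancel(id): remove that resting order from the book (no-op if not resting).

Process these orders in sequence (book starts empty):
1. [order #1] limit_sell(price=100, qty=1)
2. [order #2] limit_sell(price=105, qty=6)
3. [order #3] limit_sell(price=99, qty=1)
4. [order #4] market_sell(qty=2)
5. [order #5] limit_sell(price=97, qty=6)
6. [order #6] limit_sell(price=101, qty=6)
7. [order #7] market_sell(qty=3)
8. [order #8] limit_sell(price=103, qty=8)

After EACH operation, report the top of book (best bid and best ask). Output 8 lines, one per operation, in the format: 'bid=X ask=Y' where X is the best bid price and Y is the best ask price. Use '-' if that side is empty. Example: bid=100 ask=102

Answer: bid=- ask=100
bid=- ask=100
bid=- ask=99
bid=- ask=99
bid=- ask=97
bid=- ask=97
bid=- ask=97
bid=- ask=97

Derivation:
After op 1 [order #1] limit_sell(price=100, qty=1): fills=none; bids=[-] asks=[#1:1@100]
After op 2 [order #2] limit_sell(price=105, qty=6): fills=none; bids=[-] asks=[#1:1@100 #2:6@105]
After op 3 [order #3] limit_sell(price=99, qty=1): fills=none; bids=[-] asks=[#3:1@99 #1:1@100 #2:6@105]
After op 4 [order #4] market_sell(qty=2): fills=none; bids=[-] asks=[#3:1@99 #1:1@100 #2:6@105]
After op 5 [order #5] limit_sell(price=97, qty=6): fills=none; bids=[-] asks=[#5:6@97 #3:1@99 #1:1@100 #2:6@105]
After op 6 [order #6] limit_sell(price=101, qty=6): fills=none; bids=[-] asks=[#5:6@97 #3:1@99 #1:1@100 #6:6@101 #2:6@105]
After op 7 [order #7] market_sell(qty=3): fills=none; bids=[-] asks=[#5:6@97 #3:1@99 #1:1@100 #6:6@101 #2:6@105]
After op 8 [order #8] limit_sell(price=103, qty=8): fills=none; bids=[-] asks=[#5:6@97 #3:1@99 #1:1@100 #6:6@101 #8:8@103 #2:6@105]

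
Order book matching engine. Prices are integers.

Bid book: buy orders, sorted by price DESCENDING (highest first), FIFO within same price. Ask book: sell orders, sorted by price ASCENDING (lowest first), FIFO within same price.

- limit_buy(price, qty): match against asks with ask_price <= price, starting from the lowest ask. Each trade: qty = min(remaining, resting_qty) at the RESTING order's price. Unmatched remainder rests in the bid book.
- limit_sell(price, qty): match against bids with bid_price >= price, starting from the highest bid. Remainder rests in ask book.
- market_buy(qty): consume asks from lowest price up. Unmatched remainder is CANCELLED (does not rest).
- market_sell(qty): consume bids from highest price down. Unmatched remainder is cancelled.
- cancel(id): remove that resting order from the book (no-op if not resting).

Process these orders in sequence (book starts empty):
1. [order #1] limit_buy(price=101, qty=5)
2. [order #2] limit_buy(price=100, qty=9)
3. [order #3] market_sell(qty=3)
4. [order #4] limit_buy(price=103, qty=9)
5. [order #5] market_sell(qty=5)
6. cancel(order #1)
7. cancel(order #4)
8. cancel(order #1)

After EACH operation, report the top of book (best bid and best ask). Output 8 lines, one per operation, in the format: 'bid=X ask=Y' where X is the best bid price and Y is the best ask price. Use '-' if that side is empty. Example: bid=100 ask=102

Answer: bid=101 ask=-
bid=101 ask=-
bid=101 ask=-
bid=103 ask=-
bid=103 ask=-
bid=103 ask=-
bid=100 ask=-
bid=100 ask=-

Derivation:
After op 1 [order #1] limit_buy(price=101, qty=5): fills=none; bids=[#1:5@101] asks=[-]
After op 2 [order #2] limit_buy(price=100, qty=9): fills=none; bids=[#1:5@101 #2:9@100] asks=[-]
After op 3 [order #3] market_sell(qty=3): fills=#1x#3:3@101; bids=[#1:2@101 #2:9@100] asks=[-]
After op 4 [order #4] limit_buy(price=103, qty=9): fills=none; bids=[#4:9@103 #1:2@101 #2:9@100] asks=[-]
After op 5 [order #5] market_sell(qty=5): fills=#4x#5:5@103; bids=[#4:4@103 #1:2@101 #2:9@100] asks=[-]
After op 6 cancel(order #1): fills=none; bids=[#4:4@103 #2:9@100] asks=[-]
After op 7 cancel(order #4): fills=none; bids=[#2:9@100] asks=[-]
After op 8 cancel(order #1): fills=none; bids=[#2:9@100] asks=[-]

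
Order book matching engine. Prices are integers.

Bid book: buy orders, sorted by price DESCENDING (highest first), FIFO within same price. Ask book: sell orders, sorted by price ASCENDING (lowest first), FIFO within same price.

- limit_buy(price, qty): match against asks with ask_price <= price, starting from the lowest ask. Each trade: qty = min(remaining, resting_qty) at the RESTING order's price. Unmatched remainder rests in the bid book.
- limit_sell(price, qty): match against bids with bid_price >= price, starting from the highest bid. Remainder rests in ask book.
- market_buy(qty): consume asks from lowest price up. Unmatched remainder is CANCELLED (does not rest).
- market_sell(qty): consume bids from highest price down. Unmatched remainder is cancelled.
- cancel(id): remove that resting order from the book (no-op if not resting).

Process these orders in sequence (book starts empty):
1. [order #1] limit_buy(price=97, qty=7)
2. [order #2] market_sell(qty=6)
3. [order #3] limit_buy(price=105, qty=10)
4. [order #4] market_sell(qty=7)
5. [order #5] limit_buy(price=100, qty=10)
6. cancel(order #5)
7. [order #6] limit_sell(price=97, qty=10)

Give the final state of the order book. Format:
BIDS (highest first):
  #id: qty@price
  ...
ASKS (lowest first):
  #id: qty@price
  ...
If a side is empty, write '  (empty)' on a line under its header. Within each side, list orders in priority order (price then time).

Answer: BIDS (highest first):
  (empty)
ASKS (lowest first):
  #6: 6@97

Derivation:
After op 1 [order #1] limit_buy(price=97, qty=7): fills=none; bids=[#1:7@97] asks=[-]
After op 2 [order #2] market_sell(qty=6): fills=#1x#2:6@97; bids=[#1:1@97] asks=[-]
After op 3 [order #3] limit_buy(price=105, qty=10): fills=none; bids=[#3:10@105 #1:1@97] asks=[-]
After op 4 [order #4] market_sell(qty=7): fills=#3x#4:7@105; bids=[#3:3@105 #1:1@97] asks=[-]
After op 5 [order #5] limit_buy(price=100, qty=10): fills=none; bids=[#3:3@105 #5:10@100 #1:1@97] asks=[-]
After op 6 cancel(order #5): fills=none; bids=[#3:3@105 #1:1@97] asks=[-]
After op 7 [order #6] limit_sell(price=97, qty=10): fills=#3x#6:3@105 #1x#6:1@97; bids=[-] asks=[#6:6@97]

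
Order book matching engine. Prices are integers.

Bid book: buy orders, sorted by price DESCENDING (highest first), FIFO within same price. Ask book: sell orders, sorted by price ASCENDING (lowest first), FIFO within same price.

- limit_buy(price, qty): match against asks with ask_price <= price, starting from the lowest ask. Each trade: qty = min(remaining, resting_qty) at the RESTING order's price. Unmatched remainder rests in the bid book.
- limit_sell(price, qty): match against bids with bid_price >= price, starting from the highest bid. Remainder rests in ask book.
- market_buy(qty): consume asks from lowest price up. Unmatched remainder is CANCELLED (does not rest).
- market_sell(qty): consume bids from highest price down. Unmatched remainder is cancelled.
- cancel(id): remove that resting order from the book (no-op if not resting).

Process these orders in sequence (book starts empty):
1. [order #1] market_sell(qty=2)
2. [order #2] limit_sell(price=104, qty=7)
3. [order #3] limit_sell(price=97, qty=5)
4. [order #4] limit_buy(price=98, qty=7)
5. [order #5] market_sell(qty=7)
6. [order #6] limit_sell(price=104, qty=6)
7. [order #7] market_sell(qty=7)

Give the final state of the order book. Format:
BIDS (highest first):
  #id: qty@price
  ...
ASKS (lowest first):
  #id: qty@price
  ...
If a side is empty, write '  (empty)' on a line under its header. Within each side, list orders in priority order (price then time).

Answer: BIDS (highest first):
  (empty)
ASKS (lowest first):
  #2: 7@104
  #6: 6@104

Derivation:
After op 1 [order #1] market_sell(qty=2): fills=none; bids=[-] asks=[-]
After op 2 [order #2] limit_sell(price=104, qty=7): fills=none; bids=[-] asks=[#2:7@104]
After op 3 [order #3] limit_sell(price=97, qty=5): fills=none; bids=[-] asks=[#3:5@97 #2:7@104]
After op 4 [order #4] limit_buy(price=98, qty=7): fills=#4x#3:5@97; bids=[#4:2@98] asks=[#2:7@104]
After op 5 [order #5] market_sell(qty=7): fills=#4x#5:2@98; bids=[-] asks=[#2:7@104]
After op 6 [order #6] limit_sell(price=104, qty=6): fills=none; bids=[-] asks=[#2:7@104 #6:6@104]
After op 7 [order #7] market_sell(qty=7): fills=none; bids=[-] asks=[#2:7@104 #6:6@104]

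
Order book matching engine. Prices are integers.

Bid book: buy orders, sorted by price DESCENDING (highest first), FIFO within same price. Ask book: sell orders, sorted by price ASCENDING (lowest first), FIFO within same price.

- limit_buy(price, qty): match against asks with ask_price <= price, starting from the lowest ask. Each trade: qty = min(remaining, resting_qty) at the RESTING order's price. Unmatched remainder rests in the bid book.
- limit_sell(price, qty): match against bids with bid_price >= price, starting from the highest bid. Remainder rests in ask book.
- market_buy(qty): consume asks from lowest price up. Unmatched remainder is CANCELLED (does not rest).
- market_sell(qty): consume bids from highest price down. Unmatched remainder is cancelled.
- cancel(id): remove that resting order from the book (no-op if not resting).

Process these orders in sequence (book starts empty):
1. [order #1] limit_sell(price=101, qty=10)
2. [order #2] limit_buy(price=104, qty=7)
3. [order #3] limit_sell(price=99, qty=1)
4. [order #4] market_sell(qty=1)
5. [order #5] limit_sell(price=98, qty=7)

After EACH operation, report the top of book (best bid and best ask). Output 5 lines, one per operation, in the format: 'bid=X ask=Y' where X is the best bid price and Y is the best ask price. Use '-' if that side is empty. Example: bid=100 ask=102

After op 1 [order #1] limit_sell(price=101, qty=10): fills=none; bids=[-] asks=[#1:10@101]
After op 2 [order #2] limit_buy(price=104, qty=7): fills=#2x#1:7@101; bids=[-] asks=[#1:3@101]
After op 3 [order #3] limit_sell(price=99, qty=1): fills=none; bids=[-] asks=[#3:1@99 #1:3@101]
After op 4 [order #4] market_sell(qty=1): fills=none; bids=[-] asks=[#3:1@99 #1:3@101]
After op 5 [order #5] limit_sell(price=98, qty=7): fills=none; bids=[-] asks=[#5:7@98 #3:1@99 #1:3@101]

Answer: bid=- ask=101
bid=- ask=101
bid=- ask=99
bid=- ask=99
bid=- ask=98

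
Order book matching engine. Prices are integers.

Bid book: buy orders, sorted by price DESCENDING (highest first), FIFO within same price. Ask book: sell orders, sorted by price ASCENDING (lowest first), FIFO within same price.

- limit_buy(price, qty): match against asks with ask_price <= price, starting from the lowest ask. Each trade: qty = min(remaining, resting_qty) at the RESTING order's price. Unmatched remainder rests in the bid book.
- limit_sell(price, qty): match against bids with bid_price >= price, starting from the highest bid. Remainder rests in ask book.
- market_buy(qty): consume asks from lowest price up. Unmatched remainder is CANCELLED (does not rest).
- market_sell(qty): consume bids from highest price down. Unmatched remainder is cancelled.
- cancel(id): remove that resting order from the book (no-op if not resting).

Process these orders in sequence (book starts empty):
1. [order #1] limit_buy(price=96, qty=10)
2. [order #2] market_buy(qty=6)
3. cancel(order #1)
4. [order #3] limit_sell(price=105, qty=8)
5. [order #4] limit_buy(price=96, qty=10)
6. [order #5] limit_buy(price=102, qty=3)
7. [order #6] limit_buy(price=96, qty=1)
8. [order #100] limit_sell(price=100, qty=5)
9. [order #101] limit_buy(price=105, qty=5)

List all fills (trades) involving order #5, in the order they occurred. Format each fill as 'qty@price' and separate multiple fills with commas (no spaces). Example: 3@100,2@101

Answer: 3@102

Derivation:
After op 1 [order #1] limit_buy(price=96, qty=10): fills=none; bids=[#1:10@96] asks=[-]
After op 2 [order #2] market_buy(qty=6): fills=none; bids=[#1:10@96] asks=[-]
After op 3 cancel(order #1): fills=none; bids=[-] asks=[-]
After op 4 [order #3] limit_sell(price=105, qty=8): fills=none; bids=[-] asks=[#3:8@105]
After op 5 [order #4] limit_buy(price=96, qty=10): fills=none; bids=[#4:10@96] asks=[#3:8@105]
After op 6 [order #5] limit_buy(price=102, qty=3): fills=none; bids=[#5:3@102 #4:10@96] asks=[#3:8@105]
After op 7 [order #6] limit_buy(price=96, qty=1): fills=none; bids=[#5:3@102 #4:10@96 #6:1@96] asks=[#3:8@105]
After op 8 [order #100] limit_sell(price=100, qty=5): fills=#5x#100:3@102; bids=[#4:10@96 #6:1@96] asks=[#100:2@100 #3:8@105]
After op 9 [order #101] limit_buy(price=105, qty=5): fills=#101x#100:2@100 #101x#3:3@105; bids=[#4:10@96 #6:1@96] asks=[#3:5@105]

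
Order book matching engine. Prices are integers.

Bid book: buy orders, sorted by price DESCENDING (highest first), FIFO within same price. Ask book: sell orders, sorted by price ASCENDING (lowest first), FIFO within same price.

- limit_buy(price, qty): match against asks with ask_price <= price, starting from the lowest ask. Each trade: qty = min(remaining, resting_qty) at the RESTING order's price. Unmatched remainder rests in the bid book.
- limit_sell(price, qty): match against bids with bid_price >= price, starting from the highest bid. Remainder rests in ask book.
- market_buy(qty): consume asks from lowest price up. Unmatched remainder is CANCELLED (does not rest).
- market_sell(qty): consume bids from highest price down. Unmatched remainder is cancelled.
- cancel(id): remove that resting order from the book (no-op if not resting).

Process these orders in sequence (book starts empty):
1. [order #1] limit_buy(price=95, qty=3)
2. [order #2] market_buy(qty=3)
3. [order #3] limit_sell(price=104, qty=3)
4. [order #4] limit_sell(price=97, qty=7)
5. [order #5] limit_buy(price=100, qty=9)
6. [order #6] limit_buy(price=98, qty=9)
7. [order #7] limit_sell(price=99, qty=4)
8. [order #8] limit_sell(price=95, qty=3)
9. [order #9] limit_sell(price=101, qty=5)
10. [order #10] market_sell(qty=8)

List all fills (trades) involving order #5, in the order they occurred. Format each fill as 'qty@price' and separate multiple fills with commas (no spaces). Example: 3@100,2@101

After op 1 [order #1] limit_buy(price=95, qty=3): fills=none; bids=[#1:3@95] asks=[-]
After op 2 [order #2] market_buy(qty=3): fills=none; bids=[#1:3@95] asks=[-]
After op 3 [order #3] limit_sell(price=104, qty=3): fills=none; bids=[#1:3@95] asks=[#3:3@104]
After op 4 [order #4] limit_sell(price=97, qty=7): fills=none; bids=[#1:3@95] asks=[#4:7@97 #3:3@104]
After op 5 [order #5] limit_buy(price=100, qty=9): fills=#5x#4:7@97; bids=[#5:2@100 #1:3@95] asks=[#3:3@104]
After op 6 [order #6] limit_buy(price=98, qty=9): fills=none; bids=[#5:2@100 #6:9@98 #1:3@95] asks=[#3:3@104]
After op 7 [order #7] limit_sell(price=99, qty=4): fills=#5x#7:2@100; bids=[#6:9@98 #1:3@95] asks=[#7:2@99 #3:3@104]
After op 8 [order #8] limit_sell(price=95, qty=3): fills=#6x#8:3@98; bids=[#6:6@98 #1:3@95] asks=[#7:2@99 #3:3@104]
After op 9 [order #9] limit_sell(price=101, qty=5): fills=none; bids=[#6:6@98 #1:3@95] asks=[#7:2@99 #9:5@101 #3:3@104]
After op 10 [order #10] market_sell(qty=8): fills=#6x#10:6@98 #1x#10:2@95; bids=[#1:1@95] asks=[#7:2@99 #9:5@101 #3:3@104]

Answer: 7@97,2@100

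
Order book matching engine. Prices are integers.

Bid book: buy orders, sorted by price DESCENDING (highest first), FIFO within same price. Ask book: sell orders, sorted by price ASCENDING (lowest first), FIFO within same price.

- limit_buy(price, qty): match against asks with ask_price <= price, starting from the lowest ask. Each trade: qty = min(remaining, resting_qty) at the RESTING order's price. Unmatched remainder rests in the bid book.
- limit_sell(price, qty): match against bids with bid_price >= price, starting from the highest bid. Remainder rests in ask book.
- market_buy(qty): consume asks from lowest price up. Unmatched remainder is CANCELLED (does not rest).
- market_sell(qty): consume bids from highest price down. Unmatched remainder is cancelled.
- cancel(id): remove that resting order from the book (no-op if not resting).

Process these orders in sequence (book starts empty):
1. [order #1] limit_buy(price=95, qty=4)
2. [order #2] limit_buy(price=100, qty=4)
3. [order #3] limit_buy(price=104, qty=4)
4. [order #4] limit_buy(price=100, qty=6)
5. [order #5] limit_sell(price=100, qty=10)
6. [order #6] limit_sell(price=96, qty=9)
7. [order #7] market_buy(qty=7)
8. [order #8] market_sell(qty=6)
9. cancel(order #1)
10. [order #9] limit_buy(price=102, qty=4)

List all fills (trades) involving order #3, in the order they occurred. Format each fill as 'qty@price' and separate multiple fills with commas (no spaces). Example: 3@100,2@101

Answer: 4@104

Derivation:
After op 1 [order #1] limit_buy(price=95, qty=4): fills=none; bids=[#1:4@95] asks=[-]
After op 2 [order #2] limit_buy(price=100, qty=4): fills=none; bids=[#2:4@100 #1:4@95] asks=[-]
After op 3 [order #3] limit_buy(price=104, qty=4): fills=none; bids=[#3:4@104 #2:4@100 #1:4@95] asks=[-]
After op 4 [order #4] limit_buy(price=100, qty=6): fills=none; bids=[#3:4@104 #2:4@100 #4:6@100 #1:4@95] asks=[-]
After op 5 [order #5] limit_sell(price=100, qty=10): fills=#3x#5:4@104 #2x#5:4@100 #4x#5:2@100; bids=[#4:4@100 #1:4@95] asks=[-]
After op 6 [order #6] limit_sell(price=96, qty=9): fills=#4x#6:4@100; bids=[#1:4@95] asks=[#6:5@96]
After op 7 [order #7] market_buy(qty=7): fills=#7x#6:5@96; bids=[#1:4@95] asks=[-]
After op 8 [order #8] market_sell(qty=6): fills=#1x#8:4@95; bids=[-] asks=[-]
After op 9 cancel(order #1): fills=none; bids=[-] asks=[-]
After op 10 [order #9] limit_buy(price=102, qty=4): fills=none; bids=[#9:4@102] asks=[-]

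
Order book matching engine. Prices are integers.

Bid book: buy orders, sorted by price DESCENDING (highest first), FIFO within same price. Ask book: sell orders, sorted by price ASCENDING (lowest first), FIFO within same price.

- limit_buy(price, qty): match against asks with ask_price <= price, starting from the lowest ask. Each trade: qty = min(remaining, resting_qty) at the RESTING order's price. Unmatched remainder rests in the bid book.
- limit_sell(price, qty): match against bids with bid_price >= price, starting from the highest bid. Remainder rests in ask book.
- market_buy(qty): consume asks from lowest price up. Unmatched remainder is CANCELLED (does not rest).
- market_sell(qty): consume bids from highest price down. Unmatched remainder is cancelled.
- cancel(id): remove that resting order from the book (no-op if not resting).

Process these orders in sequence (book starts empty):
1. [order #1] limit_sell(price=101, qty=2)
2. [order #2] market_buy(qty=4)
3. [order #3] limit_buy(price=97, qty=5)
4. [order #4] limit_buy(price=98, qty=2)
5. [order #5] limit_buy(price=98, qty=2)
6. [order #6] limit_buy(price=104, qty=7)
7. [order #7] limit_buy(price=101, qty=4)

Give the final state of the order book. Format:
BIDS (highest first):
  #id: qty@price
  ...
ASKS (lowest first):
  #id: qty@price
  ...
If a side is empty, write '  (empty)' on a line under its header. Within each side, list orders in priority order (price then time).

Answer: BIDS (highest first):
  #6: 7@104
  #7: 4@101
  #4: 2@98
  #5: 2@98
  #3: 5@97
ASKS (lowest first):
  (empty)

Derivation:
After op 1 [order #1] limit_sell(price=101, qty=2): fills=none; bids=[-] asks=[#1:2@101]
After op 2 [order #2] market_buy(qty=4): fills=#2x#1:2@101; bids=[-] asks=[-]
After op 3 [order #3] limit_buy(price=97, qty=5): fills=none; bids=[#3:5@97] asks=[-]
After op 4 [order #4] limit_buy(price=98, qty=2): fills=none; bids=[#4:2@98 #3:5@97] asks=[-]
After op 5 [order #5] limit_buy(price=98, qty=2): fills=none; bids=[#4:2@98 #5:2@98 #3:5@97] asks=[-]
After op 6 [order #6] limit_buy(price=104, qty=7): fills=none; bids=[#6:7@104 #4:2@98 #5:2@98 #3:5@97] asks=[-]
After op 7 [order #7] limit_buy(price=101, qty=4): fills=none; bids=[#6:7@104 #7:4@101 #4:2@98 #5:2@98 #3:5@97] asks=[-]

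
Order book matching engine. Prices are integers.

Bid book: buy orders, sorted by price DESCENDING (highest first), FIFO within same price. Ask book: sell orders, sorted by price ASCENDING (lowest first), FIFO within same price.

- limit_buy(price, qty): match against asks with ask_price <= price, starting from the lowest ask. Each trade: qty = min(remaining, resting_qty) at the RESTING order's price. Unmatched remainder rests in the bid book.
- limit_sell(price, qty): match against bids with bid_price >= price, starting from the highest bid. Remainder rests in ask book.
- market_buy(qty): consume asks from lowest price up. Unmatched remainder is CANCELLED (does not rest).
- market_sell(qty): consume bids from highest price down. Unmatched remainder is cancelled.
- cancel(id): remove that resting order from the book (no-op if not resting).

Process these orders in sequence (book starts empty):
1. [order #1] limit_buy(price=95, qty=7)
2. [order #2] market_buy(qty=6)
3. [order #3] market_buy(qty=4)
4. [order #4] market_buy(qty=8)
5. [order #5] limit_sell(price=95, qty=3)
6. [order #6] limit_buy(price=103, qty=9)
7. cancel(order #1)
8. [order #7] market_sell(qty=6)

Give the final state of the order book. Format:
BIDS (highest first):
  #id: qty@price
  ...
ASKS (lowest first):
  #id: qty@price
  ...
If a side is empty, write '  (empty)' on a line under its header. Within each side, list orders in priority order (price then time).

After op 1 [order #1] limit_buy(price=95, qty=7): fills=none; bids=[#1:7@95] asks=[-]
After op 2 [order #2] market_buy(qty=6): fills=none; bids=[#1:7@95] asks=[-]
After op 3 [order #3] market_buy(qty=4): fills=none; bids=[#1:7@95] asks=[-]
After op 4 [order #4] market_buy(qty=8): fills=none; bids=[#1:7@95] asks=[-]
After op 5 [order #5] limit_sell(price=95, qty=3): fills=#1x#5:3@95; bids=[#1:4@95] asks=[-]
After op 6 [order #6] limit_buy(price=103, qty=9): fills=none; bids=[#6:9@103 #1:4@95] asks=[-]
After op 7 cancel(order #1): fills=none; bids=[#6:9@103] asks=[-]
After op 8 [order #7] market_sell(qty=6): fills=#6x#7:6@103; bids=[#6:3@103] asks=[-]

Answer: BIDS (highest first):
  #6: 3@103
ASKS (lowest first):
  (empty)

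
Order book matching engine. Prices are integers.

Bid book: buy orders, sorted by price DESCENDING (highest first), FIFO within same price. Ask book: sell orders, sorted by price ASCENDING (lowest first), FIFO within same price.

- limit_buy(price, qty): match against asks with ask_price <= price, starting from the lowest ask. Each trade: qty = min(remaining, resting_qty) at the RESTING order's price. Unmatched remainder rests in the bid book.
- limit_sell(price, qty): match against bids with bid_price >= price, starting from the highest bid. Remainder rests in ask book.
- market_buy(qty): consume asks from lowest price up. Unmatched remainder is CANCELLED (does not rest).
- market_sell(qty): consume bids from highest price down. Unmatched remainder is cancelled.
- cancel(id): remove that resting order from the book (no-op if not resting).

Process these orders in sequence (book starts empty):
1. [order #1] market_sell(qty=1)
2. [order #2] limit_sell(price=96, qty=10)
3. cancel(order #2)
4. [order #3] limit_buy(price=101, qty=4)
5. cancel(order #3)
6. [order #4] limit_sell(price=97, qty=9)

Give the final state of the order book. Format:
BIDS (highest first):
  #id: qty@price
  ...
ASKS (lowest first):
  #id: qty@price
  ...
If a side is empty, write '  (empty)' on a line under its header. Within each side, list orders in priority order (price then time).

Answer: BIDS (highest first):
  (empty)
ASKS (lowest first):
  #4: 9@97

Derivation:
After op 1 [order #1] market_sell(qty=1): fills=none; bids=[-] asks=[-]
After op 2 [order #2] limit_sell(price=96, qty=10): fills=none; bids=[-] asks=[#2:10@96]
After op 3 cancel(order #2): fills=none; bids=[-] asks=[-]
After op 4 [order #3] limit_buy(price=101, qty=4): fills=none; bids=[#3:4@101] asks=[-]
After op 5 cancel(order #3): fills=none; bids=[-] asks=[-]
After op 6 [order #4] limit_sell(price=97, qty=9): fills=none; bids=[-] asks=[#4:9@97]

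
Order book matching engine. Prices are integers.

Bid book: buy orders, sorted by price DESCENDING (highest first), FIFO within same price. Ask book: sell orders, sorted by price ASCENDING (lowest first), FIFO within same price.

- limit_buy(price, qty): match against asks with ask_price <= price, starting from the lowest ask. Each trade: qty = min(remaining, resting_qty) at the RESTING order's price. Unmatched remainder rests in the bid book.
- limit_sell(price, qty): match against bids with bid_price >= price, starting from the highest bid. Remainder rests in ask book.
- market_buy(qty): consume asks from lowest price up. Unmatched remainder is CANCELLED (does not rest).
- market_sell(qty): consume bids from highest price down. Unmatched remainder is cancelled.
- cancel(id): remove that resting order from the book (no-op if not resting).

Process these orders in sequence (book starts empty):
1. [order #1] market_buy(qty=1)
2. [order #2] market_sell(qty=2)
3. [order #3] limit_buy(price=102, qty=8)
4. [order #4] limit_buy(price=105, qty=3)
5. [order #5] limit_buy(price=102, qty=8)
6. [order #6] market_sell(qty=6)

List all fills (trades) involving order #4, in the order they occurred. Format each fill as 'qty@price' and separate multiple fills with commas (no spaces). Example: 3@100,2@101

Answer: 3@105

Derivation:
After op 1 [order #1] market_buy(qty=1): fills=none; bids=[-] asks=[-]
After op 2 [order #2] market_sell(qty=2): fills=none; bids=[-] asks=[-]
After op 3 [order #3] limit_buy(price=102, qty=8): fills=none; bids=[#3:8@102] asks=[-]
After op 4 [order #4] limit_buy(price=105, qty=3): fills=none; bids=[#4:3@105 #3:8@102] asks=[-]
After op 5 [order #5] limit_buy(price=102, qty=8): fills=none; bids=[#4:3@105 #3:8@102 #5:8@102] asks=[-]
After op 6 [order #6] market_sell(qty=6): fills=#4x#6:3@105 #3x#6:3@102; bids=[#3:5@102 #5:8@102] asks=[-]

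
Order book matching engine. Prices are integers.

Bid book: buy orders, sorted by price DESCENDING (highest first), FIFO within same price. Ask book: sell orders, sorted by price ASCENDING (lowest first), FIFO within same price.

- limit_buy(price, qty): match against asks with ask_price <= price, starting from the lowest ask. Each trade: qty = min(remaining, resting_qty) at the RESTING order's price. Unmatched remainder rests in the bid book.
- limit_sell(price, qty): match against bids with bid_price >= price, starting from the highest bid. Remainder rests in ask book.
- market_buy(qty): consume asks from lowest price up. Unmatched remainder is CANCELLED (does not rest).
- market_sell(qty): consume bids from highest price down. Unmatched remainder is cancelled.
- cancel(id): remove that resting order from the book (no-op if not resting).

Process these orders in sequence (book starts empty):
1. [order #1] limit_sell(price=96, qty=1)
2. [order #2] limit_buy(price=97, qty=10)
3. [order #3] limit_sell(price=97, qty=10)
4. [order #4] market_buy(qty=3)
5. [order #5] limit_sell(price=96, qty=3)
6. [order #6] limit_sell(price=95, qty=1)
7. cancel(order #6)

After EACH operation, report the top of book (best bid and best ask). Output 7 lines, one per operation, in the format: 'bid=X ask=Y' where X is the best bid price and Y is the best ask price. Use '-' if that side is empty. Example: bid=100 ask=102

After op 1 [order #1] limit_sell(price=96, qty=1): fills=none; bids=[-] asks=[#1:1@96]
After op 2 [order #2] limit_buy(price=97, qty=10): fills=#2x#1:1@96; bids=[#2:9@97] asks=[-]
After op 3 [order #3] limit_sell(price=97, qty=10): fills=#2x#3:9@97; bids=[-] asks=[#3:1@97]
After op 4 [order #4] market_buy(qty=3): fills=#4x#3:1@97; bids=[-] asks=[-]
After op 5 [order #5] limit_sell(price=96, qty=3): fills=none; bids=[-] asks=[#5:3@96]
After op 6 [order #6] limit_sell(price=95, qty=1): fills=none; bids=[-] asks=[#6:1@95 #5:3@96]
After op 7 cancel(order #6): fills=none; bids=[-] asks=[#5:3@96]

Answer: bid=- ask=96
bid=97 ask=-
bid=- ask=97
bid=- ask=-
bid=- ask=96
bid=- ask=95
bid=- ask=96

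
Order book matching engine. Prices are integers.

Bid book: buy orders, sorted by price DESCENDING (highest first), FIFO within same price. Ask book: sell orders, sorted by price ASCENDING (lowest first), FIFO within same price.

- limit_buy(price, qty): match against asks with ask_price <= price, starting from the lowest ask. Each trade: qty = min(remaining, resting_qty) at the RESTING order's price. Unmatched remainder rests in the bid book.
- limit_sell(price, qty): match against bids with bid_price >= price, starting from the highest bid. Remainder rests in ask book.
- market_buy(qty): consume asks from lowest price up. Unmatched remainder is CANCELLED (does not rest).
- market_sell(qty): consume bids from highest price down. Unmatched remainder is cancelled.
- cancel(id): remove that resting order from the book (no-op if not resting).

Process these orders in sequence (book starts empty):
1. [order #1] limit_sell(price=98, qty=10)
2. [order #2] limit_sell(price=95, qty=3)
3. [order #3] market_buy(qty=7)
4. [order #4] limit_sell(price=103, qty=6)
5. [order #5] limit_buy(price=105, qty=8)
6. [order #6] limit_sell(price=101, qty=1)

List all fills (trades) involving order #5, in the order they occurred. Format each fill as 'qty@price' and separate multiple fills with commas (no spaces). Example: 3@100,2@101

After op 1 [order #1] limit_sell(price=98, qty=10): fills=none; bids=[-] asks=[#1:10@98]
After op 2 [order #2] limit_sell(price=95, qty=3): fills=none; bids=[-] asks=[#2:3@95 #1:10@98]
After op 3 [order #3] market_buy(qty=7): fills=#3x#2:3@95 #3x#1:4@98; bids=[-] asks=[#1:6@98]
After op 4 [order #4] limit_sell(price=103, qty=6): fills=none; bids=[-] asks=[#1:6@98 #4:6@103]
After op 5 [order #5] limit_buy(price=105, qty=8): fills=#5x#1:6@98 #5x#4:2@103; bids=[-] asks=[#4:4@103]
After op 6 [order #6] limit_sell(price=101, qty=1): fills=none; bids=[-] asks=[#6:1@101 #4:4@103]

Answer: 6@98,2@103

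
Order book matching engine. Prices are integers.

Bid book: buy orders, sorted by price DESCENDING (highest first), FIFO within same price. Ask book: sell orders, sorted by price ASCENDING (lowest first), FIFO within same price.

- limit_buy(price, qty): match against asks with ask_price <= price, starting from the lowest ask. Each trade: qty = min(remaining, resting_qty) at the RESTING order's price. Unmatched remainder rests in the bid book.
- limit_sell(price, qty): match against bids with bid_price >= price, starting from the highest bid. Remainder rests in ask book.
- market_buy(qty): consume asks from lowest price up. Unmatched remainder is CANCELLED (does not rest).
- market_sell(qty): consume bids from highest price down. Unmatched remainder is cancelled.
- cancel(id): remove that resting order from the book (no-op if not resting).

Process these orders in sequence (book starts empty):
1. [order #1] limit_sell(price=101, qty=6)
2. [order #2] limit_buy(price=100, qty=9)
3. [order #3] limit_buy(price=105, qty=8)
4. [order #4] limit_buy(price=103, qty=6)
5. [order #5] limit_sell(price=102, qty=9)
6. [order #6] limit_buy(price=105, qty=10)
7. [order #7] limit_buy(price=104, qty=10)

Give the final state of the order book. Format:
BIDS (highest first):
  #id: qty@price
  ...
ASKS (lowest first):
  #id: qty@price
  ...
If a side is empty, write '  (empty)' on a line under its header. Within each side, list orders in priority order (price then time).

Answer: BIDS (highest first):
  #6: 9@105
  #7: 10@104
  #2: 9@100
ASKS (lowest first):
  (empty)

Derivation:
After op 1 [order #1] limit_sell(price=101, qty=6): fills=none; bids=[-] asks=[#1:6@101]
After op 2 [order #2] limit_buy(price=100, qty=9): fills=none; bids=[#2:9@100] asks=[#1:6@101]
After op 3 [order #3] limit_buy(price=105, qty=8): fills=#3x#1:6@101; bids=[#3:2@105 #2:9@100] asks=[-]
After op 4 [order #4] limit_buy(price=103, qty=6): fills=none; bids=[#3:2@105 #4:6@103 #2:9@100] asks=[-]
After op 5 [order #5] limit_sell(price=102, qty=9): fills=#3x#5:2@105 #4x#5:6@103; bids=[#2:9@100] asks=[#5:1@102]
After op 6 [order #6] limit_buy(price=105, qty=10): fills=#6x#5:1@102; bids=[#6:9@105 #2:9@100] asks=[-]
After op 7 [order #7] limit_buy(price=104, qty=10): fills=none; bids=[#6:9@105 #7:10@104 #2:9@100] asks=[-]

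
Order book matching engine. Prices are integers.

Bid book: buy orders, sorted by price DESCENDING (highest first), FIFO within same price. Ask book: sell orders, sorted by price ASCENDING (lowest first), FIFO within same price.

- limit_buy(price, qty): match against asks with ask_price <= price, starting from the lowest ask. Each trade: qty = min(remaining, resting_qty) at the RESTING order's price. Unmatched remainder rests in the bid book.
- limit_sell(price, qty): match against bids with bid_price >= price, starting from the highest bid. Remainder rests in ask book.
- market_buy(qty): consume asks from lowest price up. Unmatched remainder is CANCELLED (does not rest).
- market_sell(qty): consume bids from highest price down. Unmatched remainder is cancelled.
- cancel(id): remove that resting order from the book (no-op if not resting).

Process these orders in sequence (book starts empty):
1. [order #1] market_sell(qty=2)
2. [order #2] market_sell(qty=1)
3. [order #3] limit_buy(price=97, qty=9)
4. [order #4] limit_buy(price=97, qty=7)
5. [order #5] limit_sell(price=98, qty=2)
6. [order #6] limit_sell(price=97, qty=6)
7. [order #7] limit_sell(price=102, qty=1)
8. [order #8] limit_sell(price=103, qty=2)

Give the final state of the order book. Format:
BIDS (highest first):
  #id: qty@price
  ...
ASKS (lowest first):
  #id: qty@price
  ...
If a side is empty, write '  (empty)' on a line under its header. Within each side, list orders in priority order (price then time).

Answer: BIDS (highest first):
  #3: 3@97
  #4: 7@97
ASKS (lowest first):
  #5: 2@98
  #7: 1@102
  #8: 2@103

Derivation:
After op 1 [order #1] market_sell(qty=2): fills=none; bids=[-] asks=[-]
After op 2 [order #2] market_sell(qty=1): fills=none; bids=[-] asks=[-]
After op 3 [order #3] limit_buy(price=97, qty=9): fills=none; bids=[#3:9@97] asks=[-]
After op 4 [order #4] limit_buy(price=97, qty=7): fills=none; bids=[#3:9@97 #4:7@97] asks=[-]
After op 5 [order #5] limit_sell(price=98, qty=2): fills=none; bids=[#3:9@97 #4:7@97] asks=[#5:2@98]
After op 6 [order #6] limit_sell(price=97, qty=6): fills=#3x#6:6@97; bids=[#3:3@97 #4:7@97] asks=[#5:2@98]
After op 7 [order #7] limit_sell(price=102, qty=1): fills=none; bids=[#3:3@97 #4:7@97] asks=[#5:2@98 #7:1@102]
After op 8 [order #8] limit_sell(price=103, qty=2): fills=none; bids=[#3:3@97 #4:7@97] asks=[#5:2@98 #7:1@102 #8:2@103]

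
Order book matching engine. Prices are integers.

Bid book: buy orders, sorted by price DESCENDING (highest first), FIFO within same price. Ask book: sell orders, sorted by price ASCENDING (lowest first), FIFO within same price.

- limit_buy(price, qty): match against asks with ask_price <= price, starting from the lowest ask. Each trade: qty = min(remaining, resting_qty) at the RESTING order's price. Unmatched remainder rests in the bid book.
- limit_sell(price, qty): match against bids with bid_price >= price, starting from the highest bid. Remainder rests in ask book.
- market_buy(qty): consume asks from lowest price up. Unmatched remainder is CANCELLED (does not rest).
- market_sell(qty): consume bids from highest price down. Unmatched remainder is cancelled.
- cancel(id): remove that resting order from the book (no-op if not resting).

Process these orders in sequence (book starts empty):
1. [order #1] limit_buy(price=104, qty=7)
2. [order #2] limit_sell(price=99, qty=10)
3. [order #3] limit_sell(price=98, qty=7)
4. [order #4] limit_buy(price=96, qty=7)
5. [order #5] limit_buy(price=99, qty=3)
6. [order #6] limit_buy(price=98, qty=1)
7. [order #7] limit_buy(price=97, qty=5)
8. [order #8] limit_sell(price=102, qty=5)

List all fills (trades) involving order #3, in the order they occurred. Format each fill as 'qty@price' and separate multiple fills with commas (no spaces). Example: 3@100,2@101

After op 1 [order #1] limit_buy(price=104, qty=7): fills=none; bids=[#1:7@104] asks=[-]
After op 2 [order #2] limit_sell(price=99, qty=10): fills=#1x#2:7@104; bids=[-] asks=[#2:3@99]
After op 3 [order #3] limit_sell(price=98, qty=7): fills=none; bids=[-] asks=[#3:7@98 #2:3@99]
After op 4 [order #4] limit_buy(price=96, qty=7): fills=none; bids=[#4:7@96] asks=[#3:7@98 #2:3@99]
After op 5 [order #5] limit_buy(price=99, qty=3): fills=#5x#3:3@98; bids=[#4:7@96] asks=[#3:4@98 #2:3@99]
After op 6 [order #6] limit_buy(price=98, qty=1): fills=#6x#3:1@98; bids=[#4:7@96] asks=[#3:3@98 #2:3@99]
After op 7 [order #7] limit_buy(price=97, qty=5): fills=none; bids=[#7:5@97 #4:7@96] asks=[#3:3@98 #2:3@99]
After op 8 [order #8] limit_sell(price=102, qty=5): fills=none; bids=[#7:5@97 #4:7@96] asks=[#3:3@98 #2:3@99 #8:5@102]

Answer: 3@98,1@98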